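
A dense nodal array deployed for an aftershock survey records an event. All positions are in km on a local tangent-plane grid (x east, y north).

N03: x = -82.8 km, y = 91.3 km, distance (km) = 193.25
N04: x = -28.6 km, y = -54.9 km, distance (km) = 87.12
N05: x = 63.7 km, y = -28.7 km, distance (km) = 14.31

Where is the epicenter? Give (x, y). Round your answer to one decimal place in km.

57.5 km east, -41.6 km north

Circle about each station: (x + 82.8)² + (y − 91.3)² = 193.25²; (x + 28.6)² + (y + 54.9)² = 87.12²; (x − 63.7)² + (y + 28.7)² = 14.31².
Subtracting the N03 equation from the N04 and N05 equations removes the quadratic terms:
108.4 x − 292.4 y = 18396.11
293.0 x − 240.0 y = 26830.64
Solving the 2×2 system: x ≈ 57.5, y ≈ -41.6 km.
Check against N03 (with the unrounded x, y): √((x + 82.8)²+(y − 91.3)²) = 193.25 ≈ 193.25 km. ✓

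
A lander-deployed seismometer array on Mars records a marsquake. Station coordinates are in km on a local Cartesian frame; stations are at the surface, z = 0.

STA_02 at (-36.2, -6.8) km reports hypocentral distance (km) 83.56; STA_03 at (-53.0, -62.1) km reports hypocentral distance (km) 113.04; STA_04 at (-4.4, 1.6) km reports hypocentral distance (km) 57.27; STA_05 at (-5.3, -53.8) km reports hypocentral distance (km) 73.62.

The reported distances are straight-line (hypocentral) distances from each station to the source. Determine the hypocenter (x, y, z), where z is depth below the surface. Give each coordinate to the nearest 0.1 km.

(39.2, -7.5, 36.0)

Each station gives a sphere (x−x_i)² + (y−y_i)² + z² = d_i² (stations at z=0).
Subtracting the STA_02 sphere from STA_03 and STA_04: z² cancels, leaving linear equations in x and y:
-33.6 x − 110.6 y = -487.04
63.6 x + 16.8 y = 2367.66
Solving: x ≈ 39.211, y ≈ -7.509 km (keep extra digits for the depth step; rounded: 39.2, -7.5).
Then from the STA_02 sphere: z² = 83.56² − (x + 36.2)² − (y + 6.8)² with x = 39.211, y = -7.509, so z ≈ 35.985 ≈ 36.0 km.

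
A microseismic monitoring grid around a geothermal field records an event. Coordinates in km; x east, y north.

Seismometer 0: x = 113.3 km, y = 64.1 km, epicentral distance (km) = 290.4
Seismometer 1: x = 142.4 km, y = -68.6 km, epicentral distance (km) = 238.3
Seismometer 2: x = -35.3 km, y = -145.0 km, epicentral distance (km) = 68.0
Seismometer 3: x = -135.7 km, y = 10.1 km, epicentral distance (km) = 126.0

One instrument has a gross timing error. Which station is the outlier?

Seismometer 0

Solve using three stations at a time. Using Seismometer 1, Seismometer 2, Seismometer 3 (subtract circle equations pairwise → linear system) gives (x, y) ≈ (-92.6, -108.3).
Distances from that point to each station vs reported:
  Seismometer 0: calculated 268.5 vs reported 290.4 → residual 21.9 km
  Seismometer 1: calculated 238.3 vs reported 238.3 → residual 0.0 km
  Seismometer 2: calculated 68.0 vs reported 68.0 → residual 0.0 km
  Seismometer 3: calculated 126.0 vs reported 126.0 → residual 0.0 km
Seismometer 1, Seismometer 2, Seismometer 3 are mutually consistent (residuals ≈ 0); Seismometer 0 is off by 21.9 km.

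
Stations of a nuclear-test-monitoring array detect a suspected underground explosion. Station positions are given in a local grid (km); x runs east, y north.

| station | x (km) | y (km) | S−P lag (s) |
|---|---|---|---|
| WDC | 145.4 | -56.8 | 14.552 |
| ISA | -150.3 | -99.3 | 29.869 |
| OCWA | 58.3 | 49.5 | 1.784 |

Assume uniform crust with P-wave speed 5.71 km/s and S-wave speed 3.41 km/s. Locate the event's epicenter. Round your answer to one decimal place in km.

63.7 km east, 35.4 km north

Distance from S−P lag: d = Δt · v_P v_S / (v_P − v_S) = Δt · (5.71·3.41)/(5.71−3.41) ≈ 8.4657·Δt.
So d_WDC = 123.19, d_ISA = 252.86, d_OCWA = 15.10 km.
Circle about each station: (x − 145.4)² + (y + 56.8)² = 123.19²; (x + 150.3)² + (y + 99.3)² = 252.86²; (x − 58.3)² + (y − 49.5)² = 15.10².
Subtracting pairs of circle equations eliminates x²+y² and gives linear equations (the radical axes):
-591.4 x − 85.0 y = -40679.22
-174.2 x + 212.6 y = -3570.49
Solving the 2×2 system: x ≈ 63.7, y ≈ 35.4 km.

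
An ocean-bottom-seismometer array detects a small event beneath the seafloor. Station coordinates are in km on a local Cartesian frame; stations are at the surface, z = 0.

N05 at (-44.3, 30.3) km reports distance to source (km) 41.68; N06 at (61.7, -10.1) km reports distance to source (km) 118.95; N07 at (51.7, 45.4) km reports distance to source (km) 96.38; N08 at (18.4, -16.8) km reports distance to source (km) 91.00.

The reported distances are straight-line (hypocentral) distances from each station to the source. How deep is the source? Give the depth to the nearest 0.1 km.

depth ≈ 38.4 km

Each station gives a sphere (x−x_i)² + (y−y_i)² + z² = d_i² (stations at z=0).
Subtracting the N05 sphere from N06 and N07: z² cancels, leaving linear equations in x and y:
212.0 x − 80.8 y = -11383.56
192.0 x + 30.2 y = -5698.41
Solving: x ≈ -36.695, y ≈ 44.606 km (keep extra digits for the depth step; rounded: -36.7, 44.6).
Then from the N05 sphere: z² = 41.68² − (x + 44.3)² − (y − 30.3)² with x = -36.695, y = 44.606, so z ≈ 38.402 ≈ 38.4 km.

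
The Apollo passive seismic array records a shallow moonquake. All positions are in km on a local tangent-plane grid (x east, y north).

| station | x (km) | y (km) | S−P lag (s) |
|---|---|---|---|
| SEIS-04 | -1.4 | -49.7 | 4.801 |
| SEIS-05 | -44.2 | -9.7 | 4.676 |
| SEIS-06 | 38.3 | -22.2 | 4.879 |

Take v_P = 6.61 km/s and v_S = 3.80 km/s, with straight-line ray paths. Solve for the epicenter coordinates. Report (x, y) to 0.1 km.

(-2.5, -6.8)

Distance from S−P lag: d = Δt · v_P v_S / (v_P − v_S) = Δt · (6.61·3.80)/(6.61−3.80) ≈ 8.9388·Δt.
So d_SEIS-04 = 42.92, d_SEIS-05 = 41.80, d_SEIS-06 = 43.61 km.
Circle about each station: (x + 1.4)² + (y + 49.7)² = 42.92²; (x + 44.2)² + (y + 9.7)² = 41.80²; (x − 38.3)² + (y + 22.2)² = 43.61².
Subtracting the SEIS-04 equation from the SEIS-05 and SEIS-06 equations removes the quadratic terms:
-85.6 x + 80.0 y = -329.43
79.4 x + 55.0 y = -572.03
Solving the 2×2 system: x ≈ -2.5, y ≈ -6.8 km.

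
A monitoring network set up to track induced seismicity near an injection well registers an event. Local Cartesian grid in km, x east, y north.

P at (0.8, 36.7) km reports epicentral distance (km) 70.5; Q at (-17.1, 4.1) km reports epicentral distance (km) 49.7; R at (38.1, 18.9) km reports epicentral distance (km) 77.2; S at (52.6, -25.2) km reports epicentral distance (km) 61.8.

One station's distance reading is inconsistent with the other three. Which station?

Solve using three stations at a time. Using Q, R, S (subtract circle equations pairwise → linear system) gives (x, y) ≈ (-6.1, -44.3).
Distances from that point to each station vs reported:
  P: calculated 81.3 vs reported 70.5 → residual 10.8 km
  Q: calculated 49.7 vs reported 49.7 → residual 0.0 km
  R: calculated 77.2 vs reported 77.2 → residual 0.0 km
  S: calculated 61.8 vs reported 61.8 → residual 0.0 km
Q, R, S are mutually consistent (residuals ≈ 0); P is off by 10.8 km.

P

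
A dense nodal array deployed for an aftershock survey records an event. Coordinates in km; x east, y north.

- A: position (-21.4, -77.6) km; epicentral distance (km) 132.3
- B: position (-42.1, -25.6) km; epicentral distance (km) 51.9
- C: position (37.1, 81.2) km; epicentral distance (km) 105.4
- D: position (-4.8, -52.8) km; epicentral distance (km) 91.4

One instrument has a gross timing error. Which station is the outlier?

A

Solve using three stations at a time. Using B, C, D (subtract circle equations pairwise → linear system) gives (x, y) ≈ (-52.3, 25.3).
Distances from that point to each station vs reported:
  A: calculated 107.4 vs reported 132.3 → residual 24.9 km
  B: calculated 51.9 vs reported 51.9 → residual 0.0 km
  C: calculated 105.4 vs reported 105.4 → residual 0.0 km
  D: calculated 91.4 vs reported 91.4 → residual 0.0 km
B, C, D are mutually consistent (residuals ≈ 0); A is off by 24.9 km.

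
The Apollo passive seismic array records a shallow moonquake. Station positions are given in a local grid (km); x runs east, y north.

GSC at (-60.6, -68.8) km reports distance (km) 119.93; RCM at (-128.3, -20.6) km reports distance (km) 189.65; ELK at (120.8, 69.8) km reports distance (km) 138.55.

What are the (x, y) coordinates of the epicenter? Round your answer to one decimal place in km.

x ≈ 58.4 km, y ≈ -53.9 km

Circle about each station: (x + 60.6)² + (y + 68.8)² = 119.93²; (x + 128.3)² + (y + 20.6)² = 189.65²; (x − 120.8)² + (y − 69.8)² = 138.55².
Subtracting pairs of circle equations eliminates x²+y² and gives linear equations (the radical axes):
-135.4 x + 96.4 y = -13104.47
362.8 x + 277.2 y = 6245.98
Solving the 2×2 system: x ≈ 58.4, y ≈ -53.9 km.
Check against GSC (with the unrounded x, y): √((x + 60.6)²+(y + 68.8)²) = 119.93 ≈ 119.93 km. ✓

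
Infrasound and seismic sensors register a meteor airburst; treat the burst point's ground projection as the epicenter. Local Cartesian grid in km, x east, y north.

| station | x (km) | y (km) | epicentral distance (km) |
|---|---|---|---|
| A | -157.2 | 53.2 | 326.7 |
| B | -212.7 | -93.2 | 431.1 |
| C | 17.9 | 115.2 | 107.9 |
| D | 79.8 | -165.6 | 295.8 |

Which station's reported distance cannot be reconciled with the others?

C

Solve using three stations at a time. Using A, B, D (subtract circle equations pairwise → linear system) gives (x, y) ≈ (163.0, 118.3).
Distances from that point to each station vs reported:
  A: calculated 326.7 vs reported 326.7 → residual 0.0 km
  B: calculated 431.1 vs reported 431.1 → residual 0.0 km
  C: calculated 145.1 vs reported 107.9 → residual 37.2 km
  D: calculated 295.8 vs reported 295.8 → residual 0.0 km
A, B, D are mutually consistent (residuals ≈ 0); C is off by 37.2 km.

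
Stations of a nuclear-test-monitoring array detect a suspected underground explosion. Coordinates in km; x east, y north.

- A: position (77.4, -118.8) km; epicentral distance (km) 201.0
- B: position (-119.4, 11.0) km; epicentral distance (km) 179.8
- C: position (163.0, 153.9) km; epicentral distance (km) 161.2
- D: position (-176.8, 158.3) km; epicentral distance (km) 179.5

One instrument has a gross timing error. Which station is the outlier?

Solve using three stations at a time. Using B, C, D (subtract circle equations pairwise → linear system) gives (x, y) ≈ (2.1, 143.6).
Distances from that point to each station vs reported:
  A: calculated 272.9 vs reported 201.0 → residual 71.9 km
  B: calculated 179.8 vs reported 179.8 → residual 0.0 km
  C: calculated 161.2 vs reported 161.2 → residual 0.0 km
  D: calculated 179.5 vs reported 179.5 → residual 0.0 km
B, C, D are mutually consistent (residuals ≈ 0); A is off by 71.9 km.

A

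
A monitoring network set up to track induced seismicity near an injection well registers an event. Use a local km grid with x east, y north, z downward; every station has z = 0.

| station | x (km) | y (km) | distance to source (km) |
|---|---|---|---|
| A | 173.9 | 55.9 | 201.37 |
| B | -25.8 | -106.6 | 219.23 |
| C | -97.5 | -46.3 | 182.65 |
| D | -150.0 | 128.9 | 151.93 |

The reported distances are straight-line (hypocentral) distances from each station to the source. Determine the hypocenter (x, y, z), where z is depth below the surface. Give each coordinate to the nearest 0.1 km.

(-12.4, 104.0, 59.4)

Each station gives a sphere (x−x_i)² + (y−y_i)² + z² = d_i² (stations at z=0).
Subtracting the A sphere from B and C: z² cancels, leaving linear equations in x and y:
-399.4 x − 325.0 y = -28848.74
-542.8 x − 204.4 y = -14527.23
Solving: x ≈ -12.402, y ≈ 104.006 km (keep extra digits for the depth step; rounded: -12.4, 104.0).
Then from the A sphere: z² = 201.37² − (x − 173.9)² − (y − 55.9)² with x = -12.402, y = 104.006, so z ≈ 59.391 ≈ 59.4 km.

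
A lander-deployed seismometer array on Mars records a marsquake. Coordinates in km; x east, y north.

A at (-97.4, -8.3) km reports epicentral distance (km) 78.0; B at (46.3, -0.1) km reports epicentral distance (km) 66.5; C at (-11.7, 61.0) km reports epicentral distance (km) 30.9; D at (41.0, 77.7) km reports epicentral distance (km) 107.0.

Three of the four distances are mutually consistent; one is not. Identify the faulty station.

Solve using three stations at a time. Using A, B, D (subtract circle equations pairwise → linear system) gives (x, y) ≈ (-19.4, -10.7).
Distances from that point to each station vs reported:
  A: calculated 78.0 vs reported 78.0 → residual 0.0 km
  B: calculated 66.5 vs reported 66.5 → residual 0.0 km
  C: calculated 72.1 vs reported 30.9 → residual 41.2 km
  D: calculated 107.0 vs reported 107.0 → residual 0.0 km
A, B, D are mutually consistent (residuals ≈ 0); C is off by 41.2 km.

C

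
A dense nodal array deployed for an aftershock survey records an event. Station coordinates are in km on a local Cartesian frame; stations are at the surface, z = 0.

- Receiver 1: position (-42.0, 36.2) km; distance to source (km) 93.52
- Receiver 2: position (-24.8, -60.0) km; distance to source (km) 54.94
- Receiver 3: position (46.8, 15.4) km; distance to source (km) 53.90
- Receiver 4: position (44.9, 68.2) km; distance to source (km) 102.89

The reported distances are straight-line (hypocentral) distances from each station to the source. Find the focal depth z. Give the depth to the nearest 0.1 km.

7.2 km

Each station gives a sphere (x−x_i)² + (y−y_i)² + z² = d_i² (stations at z=0).
Subtracting the Receiver 1 sphere from Receiver 2 and Receiver 3: z² cancels, leaving linear equations in x and y:
34.4 x − 192.4 y = 6868.19
177.6 x − 41.6 y = 5193.74
Solving: x ≈ 21.795, y ≈ -31.801 km (keep extra digits for the depth step; rounded: 21.8, -31.8).
Then from the Receiver 1 sphere: z² = 93.52² − (x + 42.0)² − (y − 36.2)² with x = 21.795, y = -31.801, so z ≈ 7.215 ≈ 7.2 km.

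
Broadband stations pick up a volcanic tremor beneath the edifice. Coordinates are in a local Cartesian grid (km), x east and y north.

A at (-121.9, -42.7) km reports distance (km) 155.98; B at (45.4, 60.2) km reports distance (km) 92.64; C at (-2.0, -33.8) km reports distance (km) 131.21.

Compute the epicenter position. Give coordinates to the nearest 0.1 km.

Circle about each station: (x + 121.9)² + (y + 42.7)² = 155.98²; (x − 45.4)² + (y − 60.2)² = 92.64²; (x + 2.0)² + (y + 33.8)² = 131.21².
Subtracting the A equation from the B and C equations removes the quadratic terms:
334.6 x + 205.8 y = 4749.89
239.8 x + 17.8 y = -8422.76
Solving the 2×2 system: x ≈ -41.9, y ≈ 91.2 km.

(-41.9, 91.2)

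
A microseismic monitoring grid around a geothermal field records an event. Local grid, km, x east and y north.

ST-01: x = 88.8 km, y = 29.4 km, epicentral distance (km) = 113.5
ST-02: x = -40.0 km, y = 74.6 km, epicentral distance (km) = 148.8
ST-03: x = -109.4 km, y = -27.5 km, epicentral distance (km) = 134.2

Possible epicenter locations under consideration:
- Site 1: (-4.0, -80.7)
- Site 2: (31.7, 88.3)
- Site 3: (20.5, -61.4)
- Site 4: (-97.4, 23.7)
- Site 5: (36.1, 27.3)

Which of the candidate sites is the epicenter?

Site 3

For each candidate, compare |candidate − station| to the reported distance:
Site 1: residuals ST-01 30.5, ST-02 10.6, ST-03 16.1 → max 30.5 km
Site 2: residuals ST-01 31.5, ST-02 75.8, ST-03 48.3 → max 75.8 km
Site 3: residuals ST-01 0.1, ST-02 0.0, ST-03 0.1 → max 0.1 km
Site 4: residuals ST-01 72.8, ST-02 72.1, ST-03 81.6 → max 81.6 km
Site 5: residuals ST-01 60.8, ST-02 59.2, ST-03 21.3 → max 60.8 km
Only Site 3 has all residuals ≈ 0.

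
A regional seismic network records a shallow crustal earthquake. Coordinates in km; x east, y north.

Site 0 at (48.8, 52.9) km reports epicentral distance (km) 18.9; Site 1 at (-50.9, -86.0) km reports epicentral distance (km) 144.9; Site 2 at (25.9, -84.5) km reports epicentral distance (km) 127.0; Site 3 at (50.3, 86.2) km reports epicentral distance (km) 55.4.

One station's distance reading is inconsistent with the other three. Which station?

Solve using three stations at a time. Using Site 1, Site 2, Site 3 (subtract circle equations pairwise → linear system) gives (x, y) ≈ (16.7, 42.2).
Distances from that point to each station vs reported:
  Site 0: calculated 33.9 vs reported 18.9 → residual 15.0 km
  Site 1: calculated 144.9 vs reported 144.9 → residual 0.0 km
  Site 2: calculated 127.0 vs reported 127.0 → residual 0.0 km
  Site 3: calculated 55.4 vs reported 55.4 → residual 0.0 km
Site 1, Site 2, Site 3 are mutually consistent (residuals ≈ 0); Site 0 is off by 15.0 km.

Site 0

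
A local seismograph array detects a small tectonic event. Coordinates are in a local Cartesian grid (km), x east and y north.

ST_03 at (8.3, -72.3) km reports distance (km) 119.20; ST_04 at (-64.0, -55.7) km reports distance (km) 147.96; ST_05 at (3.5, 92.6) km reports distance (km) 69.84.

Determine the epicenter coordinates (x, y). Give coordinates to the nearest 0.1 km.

Circle about each station: (x − 8.3)² + (y + 72.3)² = 119.20²; (x + 64.0)² + (y + 55.7)² = 147.96²; (x − 3.5)² + (y − 92.6)² = 69.84².
Subtracting pairs of circle equations eliminates x²+y² and gives linear equations (the radical axes):
-144.6 x + 33.2 y = -5781.21
-9.6 x + 329.8 y = 12621.84
Solving the 2×2 system: x ≈ 49.1, y ≈ 39.7 km.

x ≈ 49.1 km, y ≈ 39.7 km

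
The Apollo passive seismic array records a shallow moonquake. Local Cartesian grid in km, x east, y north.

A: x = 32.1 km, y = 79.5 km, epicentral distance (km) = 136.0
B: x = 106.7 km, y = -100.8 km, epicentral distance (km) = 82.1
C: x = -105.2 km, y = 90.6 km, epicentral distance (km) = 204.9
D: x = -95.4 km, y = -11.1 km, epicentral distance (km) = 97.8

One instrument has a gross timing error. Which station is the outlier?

Solve using three stations at a time. Using A, B, C (subtract circle equations pairwise → linear system) gives (x, y) ≈ (37.5, -56.4).
Distances from that point to each station vs reported:
  A: calculated 136.0 vs reported 136.0 → residual 0.0 km
  B: calculated 82.2 vs reported 82.1 → residual 0.1 km
  C: calculated 204.9 vs reported 204.9 → residual 0.0 km
  D: calculated 140.5 vs reported 97.8 → residual 42.7 km
A, B, C are mutually consistent (residuals ≈ 0); D is off by 42.7 km.

D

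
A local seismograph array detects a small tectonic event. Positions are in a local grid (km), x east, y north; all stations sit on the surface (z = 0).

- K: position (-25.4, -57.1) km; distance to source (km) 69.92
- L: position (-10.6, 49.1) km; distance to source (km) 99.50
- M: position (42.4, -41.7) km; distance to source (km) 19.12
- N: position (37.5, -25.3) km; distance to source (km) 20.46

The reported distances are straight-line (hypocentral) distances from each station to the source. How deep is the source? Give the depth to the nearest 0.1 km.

Each station gives a sphere (x−x_i)² + (y−y_i)² + z² = d_i² (stations at z=0).
Subtracting the K sphere from L and M: z² cancels, leaving linear equations in x and y:
29.6 x + 212.4 y = -6393.84
135.6 x + 30.8 y = 4154.31
Solving: x ≈ 38.699, y ≈ -35.496 km (keep extra digits for the depth step; rounded: 38.7, -35.5).
Then from the K sphere: z² = 69.92² − (x + 25.4)² − (y + 57.1)² with x = 38.699, y = -35.496, so z ≈ 17.703 ≈ 17.7 km.

depth ≈ 17.7 km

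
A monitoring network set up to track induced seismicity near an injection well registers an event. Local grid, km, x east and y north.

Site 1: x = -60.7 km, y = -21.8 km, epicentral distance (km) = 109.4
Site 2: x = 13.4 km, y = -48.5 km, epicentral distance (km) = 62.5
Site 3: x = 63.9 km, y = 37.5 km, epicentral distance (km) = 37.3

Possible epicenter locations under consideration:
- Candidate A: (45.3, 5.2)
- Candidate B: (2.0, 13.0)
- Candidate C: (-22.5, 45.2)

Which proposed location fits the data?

Candidate A

For each candidate, compare |candidate − station| to the reported distance:
Candidate A: residuals Site 1 0.0, Site 2 0.0, Site 3 0.0 → max 0.0 km
Candidate B: residuals Site 1 37.7, Site 2 0.0, Site 3 29.3 → max 37.7 km
Candidate C: residuals Site 1 32.3, Site 2 37.8, Site 3 49.4 → max 49.4 km
Only Candidate A has all residuals ≈ 0.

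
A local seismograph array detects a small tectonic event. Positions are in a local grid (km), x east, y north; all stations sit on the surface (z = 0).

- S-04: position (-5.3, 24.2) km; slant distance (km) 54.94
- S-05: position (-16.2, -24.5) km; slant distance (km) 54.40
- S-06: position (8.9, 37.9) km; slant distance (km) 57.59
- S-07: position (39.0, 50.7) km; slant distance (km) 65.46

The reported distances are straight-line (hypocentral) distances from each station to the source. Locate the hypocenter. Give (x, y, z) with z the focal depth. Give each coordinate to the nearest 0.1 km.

x ≈ 31.0 km, y ≈ -10.1 km, depth ≈ 22.9 km

Each station gives a sphere (x−x_i)² + (y−y_i)² + z² = d_i² (stations at z=0).
Subtracting the S-04 sphere from S-05 and S-06: z² cancels, leaving linear equations in x and y:
-21.8 x − 97.4 y = 308.00
28.4 x + 27.4 y = 603.69
Solving: x ≈ 31.002, y ≈ -10.101 km (keep extra digits for the depth step; rounded: 31.0, -10.1).
Then from the S-04 sphere: z² = 54.94² − (x + 5.3)² − (y − 24.2)² with x = 31.002, y = -10.101, so z ≈ 22.891 ≈ 22.9 km.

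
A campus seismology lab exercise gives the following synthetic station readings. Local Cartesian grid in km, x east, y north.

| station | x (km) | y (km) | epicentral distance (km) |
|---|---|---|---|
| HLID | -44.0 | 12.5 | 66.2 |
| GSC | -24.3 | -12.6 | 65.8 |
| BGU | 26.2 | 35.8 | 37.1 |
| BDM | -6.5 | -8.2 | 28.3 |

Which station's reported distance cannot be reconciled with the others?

GSC

Solve using three stations at a time. Using HLID, BGU, BDM (subtract circle equations pairwise → linear system) gives (x, y) ≈ (20.8, -0.9).
Distances from that point to each station vs reported:
  HLID: calculated 66.2 vs reported 66.2 → residual 0.0 km
  GSC: calculated 46.6 vs reported 65.8 → residual 19.2 km
  BGU: calculated 37.1 vs reported 37.1 → residual 0.0 km
  BDM: calculated 28.3 vs reported 28.3 → residual 0.0 km
HLID, BGU, BDM are mutually consistent (residuals ≈ 0); GSC is off by 19.2 km.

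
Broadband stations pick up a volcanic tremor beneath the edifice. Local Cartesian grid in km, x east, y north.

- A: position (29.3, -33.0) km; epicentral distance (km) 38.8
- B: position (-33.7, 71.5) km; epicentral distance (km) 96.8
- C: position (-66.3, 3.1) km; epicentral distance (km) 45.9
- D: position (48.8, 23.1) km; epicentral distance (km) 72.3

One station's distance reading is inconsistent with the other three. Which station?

C

Solve using three stations at a time. Using A, B, D (subtract circle equations pairwise → linear system) gives (x, y) ≈ (-7.9, -21.8).
Distances from that point to each station vs reported:
  A: calculated 38.8 vs reported 38.8 → residual 0.0 km
  B: calculated 96.8 vs reported 96.8 → residual 0.0 km
  C: calculated 63.5 vs reported 45.9 → residual 17.6 km
  D: calculated 72.3 vs reported 72.3 → residual 0.0 km
A, B, D are mutually consistent (residuals ≈ 0); C is off by 17.6 km.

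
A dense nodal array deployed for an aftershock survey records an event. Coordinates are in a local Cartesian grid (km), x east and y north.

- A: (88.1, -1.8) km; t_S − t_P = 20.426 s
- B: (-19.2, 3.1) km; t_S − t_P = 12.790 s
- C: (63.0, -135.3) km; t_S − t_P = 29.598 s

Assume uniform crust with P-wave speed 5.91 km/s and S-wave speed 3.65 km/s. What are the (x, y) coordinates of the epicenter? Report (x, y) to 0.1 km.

Distance from S−P lag: d = Δt · v_P v_S / (v_P − v_S) = Δt · (5.91·3.65)/(5.91−3.65) ≈ 9.5449·Δt.
So d_A = 194.96, d_B = 122.08, d_C = 282.51 km.
Circle about each station: (x − 88.1)² + (y + 1.8)² = 194.96²; (x + 19.2)² + (y − 3.1)² = 122.08²; (x − 63.0)² + (y + 135.3)² = 282.51².
Subtracting the A equation from the B and C equations removes the quadratic terms:
-214.6 x + 9.8 y = 15719.28
-50.2 x − 267.0 y = -27292.26
Solving the 2×2 system: x ≈ -68.0, y ≈ 115.0 km.
Check against A (with the unrounded x, y): √((x − 88.1)²+(y + 1.8)²) = 194.96 ≈ 194.96 km. ✓

x ≈ -68.0 km, y ≈ 115.0 km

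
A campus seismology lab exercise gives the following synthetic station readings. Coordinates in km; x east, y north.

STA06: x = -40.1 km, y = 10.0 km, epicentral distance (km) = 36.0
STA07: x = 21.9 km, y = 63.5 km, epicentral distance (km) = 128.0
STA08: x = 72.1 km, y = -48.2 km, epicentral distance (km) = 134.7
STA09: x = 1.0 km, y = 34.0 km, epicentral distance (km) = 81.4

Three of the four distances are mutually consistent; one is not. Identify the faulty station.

Solve using three stations at a time. Using STA06, STA08, STA09 (subtract circle equations pairwise → linear system) gives (x, y) ≈ (-59.7, -20.3).
Distances from that point to each station vs reported:
  STA06: calculated 36.1 vs reported 36.0 → residual 0.1 km
  STA07: calculated 117.0 vs reported 128.0 → residual 11.0 km
  STA08: calculated 134.7 vs reported 134.7 → residual 0.0 km
  STA09: calculated 81.4 vs reported 81.4 → residual 0.0 km
STA06, STA08, STA09 are mutually consistent (residuals ≈ 0); STA07 is off by 11.0 km.

STA07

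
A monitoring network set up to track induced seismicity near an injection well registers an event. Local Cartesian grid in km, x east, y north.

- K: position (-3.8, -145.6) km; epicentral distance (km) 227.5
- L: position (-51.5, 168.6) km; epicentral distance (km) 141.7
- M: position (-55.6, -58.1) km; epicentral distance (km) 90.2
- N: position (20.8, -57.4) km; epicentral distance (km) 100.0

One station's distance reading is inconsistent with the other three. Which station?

K

Solve using three stations at a time. Using L, M, N (subtract circle equations pairwise → linear system) gives (x, y) ≈ (-30.4, 28.5).
Distances from that point to each station vs reported:
  K: calculated 176.1 vs reported 227.5 → residual 51.4 km
  L: calculated 141.7 vs reported 141.7 → residual 0.0 km
  M: calculated 90.2 vs reported 90.2 → residual 0.0 km
  N: calculated 100.0 vs reported 100.0 → residual 0.0 km
L, M, N are mutually consistent (residuals ≈ 0); K is off by 51.4 km.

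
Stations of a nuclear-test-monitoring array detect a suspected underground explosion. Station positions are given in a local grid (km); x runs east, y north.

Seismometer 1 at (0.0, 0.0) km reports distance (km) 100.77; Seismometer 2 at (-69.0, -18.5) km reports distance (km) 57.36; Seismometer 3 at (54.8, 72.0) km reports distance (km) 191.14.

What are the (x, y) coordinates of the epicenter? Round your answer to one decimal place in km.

Circle about each station: x² + y² = 100.77²; (x + 69.0)² + (y + 18.5)² = 57.36²; (x − 54.8)² + (y − 72.0)² = 191.14².
Subtracting the Seismometer 1 equation from the Seismometer 2 and Seismometer 3 equations removes the quadratic terms:
-138.0 x − 37.0 y = 11967.67
109.6 x + 144.0 y = -18192.87
Solving the 2×2 system: x ≈ -66.4, y ≈ -75.8 km.

x ≈ -66.4 km, y ≈ -75.8 km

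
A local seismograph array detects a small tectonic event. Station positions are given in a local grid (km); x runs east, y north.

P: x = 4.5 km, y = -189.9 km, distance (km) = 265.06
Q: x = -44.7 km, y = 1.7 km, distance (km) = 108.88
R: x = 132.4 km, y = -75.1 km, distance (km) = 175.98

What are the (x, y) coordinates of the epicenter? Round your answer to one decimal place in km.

37.5 km east, 73.1 km north

Circle about each station: (x − 4.5)² + (y + 189.9)² = 265.06²; (x + 44.7)² + (y − 1.7)² = 108.88²; (x − 132.4)² + (y + 75.1)² = 175.98².
Subtracting pairs of circle equations eliminates x²+y² and gives linear equations (the radical axes):
-98.4 x + 383.2 y = 24320.67
255.8 x + 229.6 y = 26375.35
Solving the 2×2 system: x ≈ 37.5, y ≈ 73.1 km.
Check against P (with the unrounded x, y): √((x − 4.5)²+(y + 189.9)²) = 265.06 ≈ 265.06 km. ✓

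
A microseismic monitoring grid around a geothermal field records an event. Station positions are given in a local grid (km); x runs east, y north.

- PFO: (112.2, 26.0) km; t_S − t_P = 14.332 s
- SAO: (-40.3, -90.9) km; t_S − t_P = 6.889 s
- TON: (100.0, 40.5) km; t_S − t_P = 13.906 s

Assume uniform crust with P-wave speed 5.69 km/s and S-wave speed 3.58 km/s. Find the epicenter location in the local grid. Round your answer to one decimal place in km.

Distance from S−P lag: d = Δt · v_P v_S / (v_P − v_S) = Δt · (5.69·3.58)/(5.69−3.58) ≈ 9.6541·Δt.
So d_PFO = 138.36, d_SAO = 66.51, d_TON = 134.25 km.
Circle about each station: (x − 112.2)² + (y − 26.0)² = 138.36²; (x + 40.3)² + (y + 90.9)² = 66.51²; (x − 100.0)² + (y − 40.5)² = 134.25².
Subtracting the PFO equation from the SAO and TON equations removes the quadratic terms:
-305.0 x − 233.8 y = 11341.97
-24.4 x + 29.0 y = -504.16
Solving the 2×2 system: x ≈ -14.5, y ≈ -29.6 km.

-14.5 km east, -29.6 km north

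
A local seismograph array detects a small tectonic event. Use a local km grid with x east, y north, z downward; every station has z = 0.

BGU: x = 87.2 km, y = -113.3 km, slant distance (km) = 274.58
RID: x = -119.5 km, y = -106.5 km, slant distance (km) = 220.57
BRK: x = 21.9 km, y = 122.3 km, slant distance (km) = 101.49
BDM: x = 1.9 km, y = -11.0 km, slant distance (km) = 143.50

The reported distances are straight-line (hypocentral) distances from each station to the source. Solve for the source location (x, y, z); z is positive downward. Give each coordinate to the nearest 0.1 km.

x ≈ -73.7 km, y ≈ 107.1 km, depth ≈ 30.5 km

Each station gives a sphere (x−x_i)² + (y−y_i)² + z² = d_i² (stations at z=0).
Subtracting the BGU sphere from RID and BRK: z² cancels, leaving linear equations in x and y:
-413.4 x + 13.6 y = 31924.82
-130.6 x + 471.2 y = 60090.13
Solving: x ≈ -73.702, y ≈ 107.098 km (keep extra digits for the depth step; rounded: -73.7, 107.1).
Then from the BGU sphere: z² = 274.58² − (x − 87.2)² − (y + 113.3)² with x = -73.702, y = 107.098, so z ≈ 30.487 ≈ 30.5 km.
Check against BDM (with the unrounded solution): distance 143.50 ≈ 143.50 km. ✓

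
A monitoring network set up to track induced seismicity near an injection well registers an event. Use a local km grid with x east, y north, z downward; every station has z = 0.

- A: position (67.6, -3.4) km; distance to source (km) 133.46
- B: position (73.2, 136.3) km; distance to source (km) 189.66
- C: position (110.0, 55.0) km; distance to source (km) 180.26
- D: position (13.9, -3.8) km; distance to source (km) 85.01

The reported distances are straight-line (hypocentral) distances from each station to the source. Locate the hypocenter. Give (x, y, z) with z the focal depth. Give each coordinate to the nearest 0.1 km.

(-57.9, 6.6, 44.3)

Each station gives a sphere (x−x_i)² + (y−y_i)² + z² = d_i² (stations at z=0).
Subtracting the A sphere from B and C: z² cancels, leaving linear equations in x and y:
11.2 x + 279.4 y = 1195.27
84.8 x + 116.8 y = -4138.42
Solving: x ≈ -57.891, y ≈ 6.599 km (keep extra digits for the depth step; rounded: -57.9, 6.6).
Then from the A sphere: z² = 133.46² − (x − 67.6)² − (y + 3.4)² with x = -57.891, y = 6.599, so z ≈ 44.313 ≈ 44.3 km.
Check against D (with the unrounded solution): distance 85.00 ≈ 85.01 km. ✓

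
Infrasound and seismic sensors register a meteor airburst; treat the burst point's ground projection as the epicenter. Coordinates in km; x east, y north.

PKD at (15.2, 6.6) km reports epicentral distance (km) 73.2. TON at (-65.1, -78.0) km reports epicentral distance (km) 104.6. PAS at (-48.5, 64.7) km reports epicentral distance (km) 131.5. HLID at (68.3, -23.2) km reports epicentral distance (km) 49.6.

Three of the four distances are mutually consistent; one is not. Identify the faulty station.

Solve using three stations at a time. Using PKD, TON, HLID (subtract circle equations pairwise → linear system) gives (x, y) ≈ (38.4, -62.9).
Distances from that point to each station vs reported:
  PKD: calculated 73.2 vs reported 73.2 → residual 0.0 km
  TON: calculated 104.6 vs reported 104.6 → residual 0.0 km
  PAS: calculated 154.4 vs reported 131.5 → residual 22.9 km
  HLID: calculated 49.7 vs reported 49.6 → residual 0.1 km
PKD, TON, HLID are mutually consistent (residuals ≈ 0); PAS is off by 22.9 km.

PAS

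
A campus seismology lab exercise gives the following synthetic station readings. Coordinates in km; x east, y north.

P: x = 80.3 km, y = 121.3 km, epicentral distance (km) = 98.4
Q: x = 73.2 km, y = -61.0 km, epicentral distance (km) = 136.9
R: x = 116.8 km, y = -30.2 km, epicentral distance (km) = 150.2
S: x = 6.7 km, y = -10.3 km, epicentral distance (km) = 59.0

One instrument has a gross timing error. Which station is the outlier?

Solve using three stations at a time. Using Q, R, S (subtract circle equations pairwise → linear system) gives (x, y) ≈ (-13.0, 45.3).
Distances from that point to each station vs reported:
  P: calculated 120.3 vs reported 98.4 → residual 21.9 km
  Q: calculated 136.9 vs reported 136.9 → residual 0.0 km
  R: calculated 150.2 vs reported 150.2 → residual 0.0 km
  S: calculated 59.0 vs reported 59.0 → residual 0.0 km
Q, R, S are mutually consistent (residuals ≈ 0); P is off by 21.9 km.

P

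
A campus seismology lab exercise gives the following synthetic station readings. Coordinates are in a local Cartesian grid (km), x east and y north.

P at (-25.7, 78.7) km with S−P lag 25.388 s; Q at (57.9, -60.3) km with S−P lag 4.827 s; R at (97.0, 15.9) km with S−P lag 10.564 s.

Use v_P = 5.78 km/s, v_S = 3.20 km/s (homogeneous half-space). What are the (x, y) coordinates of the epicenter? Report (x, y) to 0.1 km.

92.5 km east, -59.7 km north

Distance from S−P lag: d = Δt · v_P v_S / (v_P − v_S) = Δt · (5.78·3.20)/(5.78−3.20) ≈ 7.1690·Δt.
So d_P = 182.01, d_Q = 34.60, d_R = 75.73 km.
Circle about each station: (x + 25.7)² + (y − 78.7)² = 182.01²; (x − 57.9)² + (y + 60.3)² = 34.60²; (x − 97.0)² + (y − 15.9)² = 75.73².
Subtracting the P equation from the Q and R equations removes the quadratic terms:
167.2 x − 278.0 y = 32064.80
245.4 x − 125.6 y = 30200.24
Solving the 2×2 system: x ≈ 92.5, y ≈ -59.7 km.
Check against P (with the unrounded x, y): √((x + 25.7)²+(y − 78.7)²) = 182.01 ≈ 182.01 km. ✓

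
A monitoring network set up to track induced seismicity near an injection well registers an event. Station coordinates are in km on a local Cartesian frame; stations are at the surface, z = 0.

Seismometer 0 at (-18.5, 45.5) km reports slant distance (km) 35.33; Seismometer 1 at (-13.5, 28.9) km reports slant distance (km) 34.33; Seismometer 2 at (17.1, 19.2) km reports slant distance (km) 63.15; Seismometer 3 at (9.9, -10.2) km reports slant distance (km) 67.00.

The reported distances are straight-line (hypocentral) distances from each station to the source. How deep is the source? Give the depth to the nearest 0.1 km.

z ≈ 17.1 km

Each station gives a sphere (x−x_i)² + (y−y_i)² + z² = d_i² (stations at z=0).
Subtracting the Seismometer 0 sphere from Seismometer 1 and Seismometer 2: z² cancels, leaving linear equations in x and y:
10.0 x − 33.2 y = -1325.38
71.2 x − 52.6 y = -4491.16
Solving: x ≈ -43.198, y ≈ 26.910 km (keep extra digits for the depth step; rounded: -43.2, 26.9).
Then from the Seismometer 0 sphere: z² = 35.33² − (x + 18.5)² − (y − 45.5)² with x = -43.198, y = 26.910, so z ≈ 17.106 ≈ 17.1 km.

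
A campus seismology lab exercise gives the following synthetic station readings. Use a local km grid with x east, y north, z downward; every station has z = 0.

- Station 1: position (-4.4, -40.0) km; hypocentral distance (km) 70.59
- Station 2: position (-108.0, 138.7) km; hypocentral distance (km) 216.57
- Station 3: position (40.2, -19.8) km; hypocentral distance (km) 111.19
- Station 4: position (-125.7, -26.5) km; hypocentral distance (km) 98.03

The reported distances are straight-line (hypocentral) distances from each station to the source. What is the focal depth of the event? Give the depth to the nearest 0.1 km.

Each station gives a sphere (x−x_i)² + (y−y_i)² + z² = d_i² (stations at z=0).
Subtracting the Station 1 sphere from Station 2 and Station 3: z² cancels, leaving linear equations in x and y:
-207.2 x + 357.4 y = -12637.29
89.2 x + 40.4 y = -6991.55
Solving: x ≈ -49.396, y ≈ -63.996 km (keep extra digits for the depth step; rounded: -49.4, -64.0).
Then from the Station 1 sphere: z² = 70.59² − (x + 4.4)² − (y + 40.0)² with x = -49.396, y = -63.996, so z ≈ 48.811 ≈ 48.8 km.

z ≈ 48.8 km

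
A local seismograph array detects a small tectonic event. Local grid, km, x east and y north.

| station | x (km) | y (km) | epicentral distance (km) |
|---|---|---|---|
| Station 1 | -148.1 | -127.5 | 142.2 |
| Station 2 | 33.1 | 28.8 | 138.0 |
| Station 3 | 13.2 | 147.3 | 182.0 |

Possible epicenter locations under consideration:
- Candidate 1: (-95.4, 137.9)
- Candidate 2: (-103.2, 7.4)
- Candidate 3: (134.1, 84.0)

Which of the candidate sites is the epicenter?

Candidate 2

For each candidate, compare |candidate − station| to the reported distance:
Candidate 1: residuals Station 1 128.4, Station 2 30.6, Station 3 73.0 → max 128.4 km
Candidate 2: residuals Station 1 0.0, Station 2 0.0, Station 3 0.0 → max 0.0 km
Candidate 3: residuals Station 1 210.5, Station 2 22.9, Station 3 45.5 → max 210.5 km
Only Candidate 2 has all residuals ≈ 0.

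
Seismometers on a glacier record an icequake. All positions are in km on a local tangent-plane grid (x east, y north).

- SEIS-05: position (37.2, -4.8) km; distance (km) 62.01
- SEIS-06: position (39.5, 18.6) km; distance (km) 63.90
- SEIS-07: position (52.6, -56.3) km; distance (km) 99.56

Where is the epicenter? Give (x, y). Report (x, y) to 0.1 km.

(-23.5, 7.9)

Circle about each station: (x − 37.2)² + (y + 4.8)² = 62.01²; (x − 39.5)² + (y − 18.6)² = 63.90²; (x − 52.6)² + (y + 56.3)² = 99.56².
Subtracting pairs of circle equations eliminates x²+y² and gives linear equations (the radical axes):
4.6 x + 46.8 y = 261.36
30.8 x − 103.0 y = -1537.38
Solving the 2×2 system: x ≈ -23.5, y ≈ 7.9 km.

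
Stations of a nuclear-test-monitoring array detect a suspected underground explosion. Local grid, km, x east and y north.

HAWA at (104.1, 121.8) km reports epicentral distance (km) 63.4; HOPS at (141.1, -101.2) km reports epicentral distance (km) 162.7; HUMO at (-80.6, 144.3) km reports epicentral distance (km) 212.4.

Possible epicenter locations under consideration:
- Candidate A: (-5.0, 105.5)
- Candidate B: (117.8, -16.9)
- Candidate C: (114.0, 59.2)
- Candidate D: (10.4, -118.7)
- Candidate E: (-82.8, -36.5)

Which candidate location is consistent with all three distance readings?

For each candidate, compare |candidate − station| to the reported distance:
Candidate A: residuals HAWA 46.9, HOPS 90.4, HUMO 127.4 → max 127.4 km
Candidate B: residuals HAWA 76.0, HOPS 75.2, HUMO 43.2 → max 76.0 km
Candidate C: residuals HAWA 0.0, HOPS 0.0, HUMO 0.0 → max 0.0 km
Candidate D: residuals HAWA 194.7, HOPS 30.8, HUMO 65.9 → max 194.7 km
Candidate E: residuals HAWA 181.5, HOPS 70.4, HUMO 31.6 → max 181.5 km
Only Candidate C has all residuals ≈ 0.

Candidate C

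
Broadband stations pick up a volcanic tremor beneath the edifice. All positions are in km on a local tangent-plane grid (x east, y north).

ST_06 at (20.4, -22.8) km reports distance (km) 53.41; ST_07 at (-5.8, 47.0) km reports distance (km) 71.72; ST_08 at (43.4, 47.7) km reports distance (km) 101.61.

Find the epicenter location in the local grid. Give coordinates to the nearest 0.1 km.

-32.9 km east, -19.4 km north

Circle about each station: (x − 20.4)² + (y + 22.8)² = 53.41²; (x + 5.8)² + (y − 47.0)² = 71.72²; (x − 43.4)² + (y − 47.7)² = 101.61².
Subtracting pairs of circle equations eliminates x²+y² and gives linear equations (the radical axes):
-52.4 x + 139.6 y = -984.49
46.0 x + 141.0 y = -4249.11
Solving the 2×2 system: x ≈ -32.9, y ≈ -19.4 km.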